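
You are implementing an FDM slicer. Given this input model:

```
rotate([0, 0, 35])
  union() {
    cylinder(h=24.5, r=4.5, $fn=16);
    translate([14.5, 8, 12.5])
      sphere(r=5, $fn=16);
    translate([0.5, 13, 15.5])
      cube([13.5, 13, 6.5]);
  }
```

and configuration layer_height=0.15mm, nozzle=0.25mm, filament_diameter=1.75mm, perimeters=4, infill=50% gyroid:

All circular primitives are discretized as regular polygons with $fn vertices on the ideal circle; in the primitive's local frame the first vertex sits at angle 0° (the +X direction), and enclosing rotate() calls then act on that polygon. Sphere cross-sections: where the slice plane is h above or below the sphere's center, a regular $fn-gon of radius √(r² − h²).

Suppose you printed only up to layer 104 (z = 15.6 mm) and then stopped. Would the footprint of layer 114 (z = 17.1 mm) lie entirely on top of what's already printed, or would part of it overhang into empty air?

entirely on top

Compare the two slices. At z = 15.6: the r=4.5 cylinder contributes a regular 16-gon of circumradius 4.5 (area = (16/2)·4.500²·sin(360°/16) = 61.99 mm²); the r=5 sphere at (14.5, 8) contributes a regular 16-gon of circumradius √(5²−3.1²) = 3.923 (area = (16/2)·3.923²·sin(360°/16) = 47.12 mm²); the cube at (0.5, 13) is present — its section is the full 13.5×13 rectangle (area 175.50 mm²); Merging all regions: the 3 present regions are separate (no shared area or edge), so areas and boundary lengths simply add and each stays a separate island — area = 284.61 mm²; (rotated 35° about Z; rotation is an isometry so areas/perimeters/island counts are preserved). At z = 17.1: the r=4.5 cylinder contributes a regular 16-gon of circumradius 4.5 (area = (16/2)·4.500²·sin(360°/16) = 61.99 mm²); the r=5 sphere at (14.5, 8) contributes a regular 16-gon of circumradius √(5²−4.6²) = 1.960 (area = (16/2)·1.960²·sin(360°/16) = 11.76 mm²); the cube at (0.5, 13) is present — its section is the full 13.5×13 rectangle (area 175.50 mm²); Merging all regions: the 3 present regions are separate (no shared area or edge), so areas and boundary lengths simply add and each stays a separate island — area = 249.25 mm²; (whole slice rotated 35° about Z — lengths, areas and connectivity unchanged). Checking containment: the cross-section at z = 17.1 is a subset of the cross-section at z = 15.6.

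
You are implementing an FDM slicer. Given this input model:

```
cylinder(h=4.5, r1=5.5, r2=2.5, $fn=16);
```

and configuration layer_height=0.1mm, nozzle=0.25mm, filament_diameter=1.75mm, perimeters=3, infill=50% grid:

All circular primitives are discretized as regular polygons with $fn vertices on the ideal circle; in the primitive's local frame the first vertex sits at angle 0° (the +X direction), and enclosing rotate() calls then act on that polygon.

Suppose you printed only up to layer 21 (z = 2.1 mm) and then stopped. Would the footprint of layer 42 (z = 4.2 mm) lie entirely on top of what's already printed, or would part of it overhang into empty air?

Compare the two slices. At z = 2.1: the cone (r1=5.5→r2=2.5) has section circumradius 4.100 here — a regular 16-gon (area = (16/2)·4.100²·sin(360°/16) = 51.46 mm²). At z = 4.2: the cone (r1=5.5→r2=2.5) has section circumradius 2.700 here — a regular 16-gon (area = (16/2)·2.700²·sin(360°/16) = 22.32 mm²). Checking containment: the cross-section at z = 4.2 is a subset of the cross-section at z = 2.1.

entirely on top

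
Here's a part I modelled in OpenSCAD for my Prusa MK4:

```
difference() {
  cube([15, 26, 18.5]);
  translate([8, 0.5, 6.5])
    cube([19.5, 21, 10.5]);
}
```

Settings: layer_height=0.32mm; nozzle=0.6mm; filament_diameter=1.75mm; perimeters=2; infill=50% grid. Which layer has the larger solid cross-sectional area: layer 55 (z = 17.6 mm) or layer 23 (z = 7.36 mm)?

layer 55 (z = 17.6 mm)

Layer 55 (z = 17.6): the cube is present — its section is the full 15×26 rectangle (area 390.00 mm²); the cube at (8, 0.5) is not intersected at this z (z outside [6.5, 17]); Taking the first minus the rest: none of the subtracted shapes is present at this height, so the 15×26 cube is unchanged — area = 390.00 mm². So its area = 390.00 mm². Layer 23 (z = 7.36): the cube (footprint 15×26) is included at this height (area 390.00 mm²); the 19.5×21 cube at (8, 0.5) contributes its full rectangle (area 409.50 mm²); Subtracting the remaining from the first: starting from the 15×26 cube (390.00 mm²), the 19.5×21 cube at (8, 0.5) partially overlaps it — only the 147.00 mm² overlap (of its 409.50 mm²) is removed, clipping the outline — area = 243.00 mm². So its area = 243.00 mm². Layer 55 is larger (390.00 vs 243.00 mm²).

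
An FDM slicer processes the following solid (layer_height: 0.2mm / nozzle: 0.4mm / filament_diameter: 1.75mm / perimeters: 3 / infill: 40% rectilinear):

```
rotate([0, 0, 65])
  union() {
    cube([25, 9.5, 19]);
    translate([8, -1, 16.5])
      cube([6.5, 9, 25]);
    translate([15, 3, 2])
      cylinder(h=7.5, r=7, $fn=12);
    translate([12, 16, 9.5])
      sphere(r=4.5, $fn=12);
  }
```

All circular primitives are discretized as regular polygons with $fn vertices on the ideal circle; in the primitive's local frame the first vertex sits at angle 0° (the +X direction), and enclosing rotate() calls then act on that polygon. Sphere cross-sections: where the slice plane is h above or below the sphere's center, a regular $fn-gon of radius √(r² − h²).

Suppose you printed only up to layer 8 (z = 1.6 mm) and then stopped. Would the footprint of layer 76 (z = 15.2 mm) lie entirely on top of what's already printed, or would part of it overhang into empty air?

entirely on top

Compare the two slices. At z = 1.6: the cube (footprint 25×9.5) is included at this height (area 237.50 mm²); the cube at (8, -1) is not intersected at this z (z outside [16.5, 41.5]); the cylinder at (15, 3) is not intersected at this z (z outside [2, 9.5]); the sphere at (12, 16) does not reach this height (|z−center|=7.900 > r=4.5); Combining (union): only the 25×9.5 cube is present, so the union is just that shape — area = 237.50 mm²; (whole slice rotated 65° about Z — lengths, areas and connectivity unchanged). At z = 15.2: the cube is present — its section is the full 25×9.5 rectangle (area 237.50 mm²); the cube at (8, -1) does not reach this height (z outside [16.5, 41.5]); the cylinder at (15, 3) does not reach this height (z outside [2, 9.5]); the sphere at (12, 16) is absent (|z−center|=5.700 > r=4.5); Combining (union): only the 25×9.5 cube is present, so the union is just that shape — area = 237.50 mm²; (rotated 65° about Z; rotation is an isometry so areas/perimeters/island counts are preserved). Checking containment: the cross-section at z = 15.2 is a subset of the cross-section at z = 1.6.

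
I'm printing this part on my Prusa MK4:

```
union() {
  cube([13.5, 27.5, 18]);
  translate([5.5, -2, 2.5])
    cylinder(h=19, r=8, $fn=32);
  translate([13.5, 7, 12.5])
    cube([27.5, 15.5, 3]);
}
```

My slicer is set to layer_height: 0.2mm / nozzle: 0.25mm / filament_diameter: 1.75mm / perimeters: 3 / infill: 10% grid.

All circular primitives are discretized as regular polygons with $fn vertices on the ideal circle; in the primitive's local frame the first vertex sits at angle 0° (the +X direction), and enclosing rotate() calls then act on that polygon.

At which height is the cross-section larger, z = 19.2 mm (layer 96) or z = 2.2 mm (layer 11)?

Layer 96 (z = 19.2): the cube is absent (z outside [0, 18]); the r=8 cylinder at (5.5, -2) gives a regular 32-gon of circumradius 8 (constant along its height) (area = (32/2)·8.000²·sin(360°/32) = 199.77 mm²); the cube at (13.5, 7) does not reach this height (z outside [12.5, 15.5]); Combining (union): only the r=8 cylinder at (5.5, -2) is present, so the union is just that shape — area = 199.77 mm². So its area = 199.77 mm². Layer 11 (z = 2.2): the 13.5×27.5 cube contributes its full rectangle (area 371.25 mm²); the cylinder at (5.5, -2) does not reach this height (z outside [2.5, 21.5]); the cube at (13.5, 7) is not intersected at this z (z outside [12.5, 15.5]); Combining (union): only the 13.5×27.5 cube is present, so the union is just that shape — area = 371.25 mm². So its area = 371.25 mm². Layer 11 is larger (371.25 vs 199.77 mm²).

layer 11 (z = 2.2 mm)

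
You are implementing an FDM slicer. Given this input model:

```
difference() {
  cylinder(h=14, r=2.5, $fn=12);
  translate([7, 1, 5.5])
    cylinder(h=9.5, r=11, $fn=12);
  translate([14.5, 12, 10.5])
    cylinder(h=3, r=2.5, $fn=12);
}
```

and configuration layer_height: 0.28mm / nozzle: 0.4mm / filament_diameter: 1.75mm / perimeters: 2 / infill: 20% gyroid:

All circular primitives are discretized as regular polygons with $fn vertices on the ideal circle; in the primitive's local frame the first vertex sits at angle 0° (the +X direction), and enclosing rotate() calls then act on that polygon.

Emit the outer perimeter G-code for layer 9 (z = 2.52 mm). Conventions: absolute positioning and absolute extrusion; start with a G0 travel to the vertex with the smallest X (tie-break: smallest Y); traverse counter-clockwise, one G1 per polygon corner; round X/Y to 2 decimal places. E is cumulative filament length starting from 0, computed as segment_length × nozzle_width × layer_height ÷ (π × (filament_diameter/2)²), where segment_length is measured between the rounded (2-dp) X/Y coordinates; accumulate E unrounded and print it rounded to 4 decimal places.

G0 X-2.50 Y0.00 Z2.52
G1 X-2.17 Y-1.25 E0.0602
G1 X-1.25 Y-2.17 E0.1208
G1 X0.00 Y-2.50 E0.1810
G1 X1.25 Y-2.17 E0.2412
G1 X2.17 Y-1.25 E0.3018
G1 X2.50 Y0.00 E0.3620
G1 X2.17 Y1.25 E0.4222
G1 X1.25 Y2.17 E0.4827
G1 X0.00 Y2.50 E0.5429
G1 X-1.25 Y2.17 E0.6031
G1 X-2.17 Y1.25 E0.6637
G1 X-2.50 Y0.00 E0.7239

At z = 2.52 mm: the cylinder: section is a regular 12-gon, circumradius r=2.5; the cylinder at (7, 1) is absent (z outside [5.5, 15]); the cylinder at (14.5, 12) does not reach this height (z outside [10.5, 13.5]); Subtracting the remaining from the first: none of the subtracted shapes is present at this height, so the r=2.5 cylinder is unchanged — 1 connected region. The outline is a single polygon with 12 vertices. Extrusion per mm of travel: 0.4 × 0.28 / (π × 0.875²) = 0.046564. Accumulating E over each segment gives final E = 0.7239.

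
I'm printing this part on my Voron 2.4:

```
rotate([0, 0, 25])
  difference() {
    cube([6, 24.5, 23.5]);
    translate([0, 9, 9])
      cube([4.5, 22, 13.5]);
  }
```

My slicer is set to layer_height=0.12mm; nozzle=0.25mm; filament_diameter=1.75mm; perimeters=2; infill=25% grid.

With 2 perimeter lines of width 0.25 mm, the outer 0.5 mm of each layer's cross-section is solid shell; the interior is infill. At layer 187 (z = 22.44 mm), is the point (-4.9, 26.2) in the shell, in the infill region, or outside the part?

outside

At z = 22.44 mm: the cube (footprint 6×24.5) is included at this height; the 4.5×22 cube at (0, 9) contributes its full rectangle; After the difference (first − rest): starting from the 6×24.5 cube, the 4.5×22 cube at (0, 9) partially overlaps it — only the 69.75 mm² overlap (of its 99.00 mm²) is removed, clipping the outline — 1 connected region; (whole slice rotated 25° about Z — lengths, areas and connectivity unchanged). Overall, the cross-section is a single solid region. Undo the 25° rotation: the query point maps to (6.632, 25.816) in the un-rotated model frame. The nearest boundary edge runs (6.00, 24.50)→(6.00, 0.00); distance from the point to it = 1.46 mm. The point is not inside any of the regions above, so it lies outside the cross-section (1.46 mm from the nearest boundary).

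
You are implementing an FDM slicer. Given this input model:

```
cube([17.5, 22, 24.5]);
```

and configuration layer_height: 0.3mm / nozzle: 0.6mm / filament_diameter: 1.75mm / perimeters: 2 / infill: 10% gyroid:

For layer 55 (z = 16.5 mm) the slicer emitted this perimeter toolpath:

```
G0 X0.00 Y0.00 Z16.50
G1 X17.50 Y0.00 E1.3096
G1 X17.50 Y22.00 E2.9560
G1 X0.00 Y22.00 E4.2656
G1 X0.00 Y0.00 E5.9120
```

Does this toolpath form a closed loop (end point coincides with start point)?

Start point (G0): (0.00, 0.00). End point (last G1): the path returns to the start — closed.

yes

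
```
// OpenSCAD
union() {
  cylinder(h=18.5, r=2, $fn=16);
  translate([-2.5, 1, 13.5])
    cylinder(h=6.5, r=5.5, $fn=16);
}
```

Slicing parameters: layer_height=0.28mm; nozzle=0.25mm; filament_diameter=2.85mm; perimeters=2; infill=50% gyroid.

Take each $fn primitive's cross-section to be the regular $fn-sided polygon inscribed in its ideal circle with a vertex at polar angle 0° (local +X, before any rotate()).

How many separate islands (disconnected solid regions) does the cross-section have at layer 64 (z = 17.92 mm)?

1

At z = 17.92 mm: the r=2 cylinder gives a regular 16-gon of circumradius 2 (constant along its height); the r=5.5 cylinder at (-2.5, 1) contributes a regular 16-gon of circumradius 5.5; Combining (union): the r=2 cylinder lies entirely inside the r=5.5 cylinder at (-2.5, 1), so the union is just the r=5.5 cylinder at (-2.5, 1) — 1 connected region. Overall, the cross-section is a single solid region. Island count = 1.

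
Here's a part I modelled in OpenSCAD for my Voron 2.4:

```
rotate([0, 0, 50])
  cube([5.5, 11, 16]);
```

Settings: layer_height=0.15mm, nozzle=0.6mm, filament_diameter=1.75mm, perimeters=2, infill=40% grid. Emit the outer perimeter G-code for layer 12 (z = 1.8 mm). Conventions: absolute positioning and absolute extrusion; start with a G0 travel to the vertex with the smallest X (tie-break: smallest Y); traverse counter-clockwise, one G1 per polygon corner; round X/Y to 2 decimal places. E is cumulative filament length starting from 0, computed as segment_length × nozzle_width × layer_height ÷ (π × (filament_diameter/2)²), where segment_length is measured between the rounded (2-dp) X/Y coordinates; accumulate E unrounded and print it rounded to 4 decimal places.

At z = 1.8 mm: the cube (footprint 5.5×11) is included at this height; (rotated 50° about Z; rotation is an isometry so areas/perimeters/island counts are preserved). The outline is a single polygon with 4 vertices. Extrusion per mm of travel: 0.6 × 0.15 / (π × 0.875²) = 0.037418. Accumulating E over each segment gives final E = 1.2350.

G0 X-8.43 Y7.07 Z1.80
G1 X0.00 Y0.00 E0.4117
G1 X3.54 Y4.21 E0.6175
G1 X-4.89 Y11.28 E1.0292
G1 X-8.43 Y7.07 E1.2350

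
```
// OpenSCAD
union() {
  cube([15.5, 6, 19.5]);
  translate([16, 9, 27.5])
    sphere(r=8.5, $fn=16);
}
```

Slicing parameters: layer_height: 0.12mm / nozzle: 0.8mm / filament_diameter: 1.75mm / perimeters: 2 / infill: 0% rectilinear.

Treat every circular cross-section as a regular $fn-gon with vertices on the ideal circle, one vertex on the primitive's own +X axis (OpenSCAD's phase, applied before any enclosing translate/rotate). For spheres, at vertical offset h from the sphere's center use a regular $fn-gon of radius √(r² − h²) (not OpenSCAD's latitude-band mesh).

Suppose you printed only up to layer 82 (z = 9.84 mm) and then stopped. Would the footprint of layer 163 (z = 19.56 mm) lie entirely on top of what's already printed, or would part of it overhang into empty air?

Compare the two slices. At z = 9.84: the cube (footprint 15.5×6) is included at this height (area 93.00 mm²); the sphere at (16, 9) is not intersected at this z (|z−center|=17.660 > r=8.5); Combining (union): only the 15.5×6 cube is present, so the union is just that shape — area = 93.00 mm². At z = 19.56: the cube is absent (z outside [0, 19.5]); the r=8.5 sphere at (16, 9) slices to a regular 16-gon of circumradius 3.034 (√(r²−h²) with h=7.94 from center) (area = (16/2)·3.034²·sin(360°/16) = 28.19 mm²); Merging all regions: only the r=8.5 sphere at (16, 9) is present, so the union is just that shape — area = 28.19 mm². Checking containment: at z = 19.56 the cross-section extends beyond the z = 9.84 cross-section by about 28.19 mm².

part overhangs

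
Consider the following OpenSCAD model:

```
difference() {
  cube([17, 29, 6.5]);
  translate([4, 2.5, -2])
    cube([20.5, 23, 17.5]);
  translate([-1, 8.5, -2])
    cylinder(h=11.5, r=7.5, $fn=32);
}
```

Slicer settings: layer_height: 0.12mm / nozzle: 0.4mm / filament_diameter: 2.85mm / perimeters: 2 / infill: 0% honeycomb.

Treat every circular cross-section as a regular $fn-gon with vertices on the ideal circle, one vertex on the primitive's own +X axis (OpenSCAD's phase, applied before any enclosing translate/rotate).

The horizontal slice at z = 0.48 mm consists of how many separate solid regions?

2

At z = 0.48 mm: the cube is present — its section is the full 17×29 rectangle; the 20.5×23 cube at (4, 2.5) contributes its full rectangle; the cylinder at (-1, 8.5): section is a regular 32-gon, circumradius r=7.5; After the difference (first − rest): starting from the 17×29 cube, the 20.5×23 cube at (4, 2.5) partially overlaps it — only the 299.00 mm² overlap (of its 471.50 mm²) is removed, clipping the outline; the r=7.5 cylinder at (-1, 8.5) partially overlaps it — only the 53.83 mm² overlap (of its 175.58 mm²) is removed, clipping the outline — 2 connected regions. The result has 2 disconnected regions.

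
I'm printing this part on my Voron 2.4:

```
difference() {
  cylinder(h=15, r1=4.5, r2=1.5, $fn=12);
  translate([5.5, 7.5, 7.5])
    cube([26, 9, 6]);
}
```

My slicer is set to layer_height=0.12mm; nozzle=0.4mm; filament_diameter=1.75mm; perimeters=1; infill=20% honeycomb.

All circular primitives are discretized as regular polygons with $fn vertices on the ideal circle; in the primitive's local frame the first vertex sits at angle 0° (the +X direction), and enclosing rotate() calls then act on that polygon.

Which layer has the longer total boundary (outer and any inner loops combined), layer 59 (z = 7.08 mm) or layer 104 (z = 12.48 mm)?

layer 59 (z = 7.08 mm)

Layer 59 (z = 7.08): the cone contributes a regular 12-gon of circumradius 3.084 (interpolated between r1=4.5 and r2=1.5 at t=0.472) (perimeter = 2·12·3.084·sin(180°/12) = 19.16 mm); the cube at (5.5, 7.5) is absent (z outside [7.5, 13.5]); Taking the first minus the rest: none of the subtracted shapes is present at this height, so the cone is unchanged — boundary = 19.16 mm. So its perimeter = 19.16 mm. Layer 104 (z = 12.48): the cone (r1=4.5→r2=1.5) has section circumradius 2.004 here — a regular 12-gon (perimeter = 2·12·2.004·sin(180°/12) = 12.45 mm); the cube at (5.5, 7.5) (footprint 26×9) is included at this height (perimeter 70.00 mm); Subtracting the remaining from the first: starting from the cone, the 26×9 cube at (5.5, 7.5) misses the remaining region (no effect) — boundary = 12.45 mm. So its perimeter = 12.45 mm. Layer 59 is larger (19.16 vs 12.45 mm).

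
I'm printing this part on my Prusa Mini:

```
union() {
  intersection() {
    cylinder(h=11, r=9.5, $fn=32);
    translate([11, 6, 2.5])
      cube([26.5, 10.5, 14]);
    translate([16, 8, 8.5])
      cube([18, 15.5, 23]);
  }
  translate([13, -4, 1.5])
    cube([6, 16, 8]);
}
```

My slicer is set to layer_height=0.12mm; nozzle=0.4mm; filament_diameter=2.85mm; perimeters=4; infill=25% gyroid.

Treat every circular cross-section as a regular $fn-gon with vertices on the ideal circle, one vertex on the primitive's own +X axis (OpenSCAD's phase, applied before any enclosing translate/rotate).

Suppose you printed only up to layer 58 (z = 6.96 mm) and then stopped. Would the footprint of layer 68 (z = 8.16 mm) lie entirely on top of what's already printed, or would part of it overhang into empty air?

entirely on top

Compare the two slices. At z = 6.96: the cylinder: section is a regular 32-gon, circumradius r=9.5 (area = (32/2)·9.500²·sin(360°/32) = 281.71 mm²); the cube at (11, 6) (footprint 26.5×10.5) is included at this height (area 278.25 mm²); the cube at (16, 8) does not reach this height (z outside [8.5, 31.5]); After intersecting: at least one operand is absent at this height, so nothing remains; the cube at (13, -4) (footprint 6×16) is included at this height (area 96.00 mm²); Merging all regions: only the 6×16 cube at (13, -4) is present, so the union is just that shape — area = 96.00 mm². At z = 8.16: the r=9.5 cylinder gives a regular 32-gon of circumradius 9.5 (constant along its height) (area = (32/2)·9.500²·sin(360°/32) = 281.71 mm²); the cube at (11, 6) (footprint 26.5×10.5) is included at this height (area 278.25 mm²); the cube at (16, 8) is absent (z outside [8.5, 31.5]); Taking the intersection: at least one operand is absent at this height, so nothing remains; the cube at (13, -4) (footprint 6×16) is included at this height (area 96.00 mm²); Merging all regions: only the 6×16 cube at (13, -4) is present, so the union is just that shape — area = 96.00 mm². Checking containment: the cross-section at z = 8.16 is a subset of the cross-section at z = 6.96.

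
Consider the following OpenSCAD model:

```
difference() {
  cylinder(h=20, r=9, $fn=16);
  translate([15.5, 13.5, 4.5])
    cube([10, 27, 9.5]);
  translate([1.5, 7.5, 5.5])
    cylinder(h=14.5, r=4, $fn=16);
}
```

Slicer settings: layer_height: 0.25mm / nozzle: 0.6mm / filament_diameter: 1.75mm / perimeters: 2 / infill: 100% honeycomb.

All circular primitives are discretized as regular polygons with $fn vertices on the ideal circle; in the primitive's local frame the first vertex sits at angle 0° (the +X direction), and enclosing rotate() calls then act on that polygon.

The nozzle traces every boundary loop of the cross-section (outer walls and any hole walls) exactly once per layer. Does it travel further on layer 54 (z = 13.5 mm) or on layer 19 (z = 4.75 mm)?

layer 54 (z = 13.5 mm)

Layer 54 (z = 13.5): the cylinder: section is a regular 16-gon, circumradius r=9 (perimeter = 2·16·9.000·sin(180°/16) = 56.19 mm); the 10×27 cube at (15.5, 13.5) contributes its full rectangle (perimeter 74.00 mm); the r=4 cylinder at (1.5, 7.5) gives a regular 16-gon of circumradius 4 (constant along its height) (perimeter = 2·16·4.000·sin(180°/16) = 24.97 mm); After the difference (first − rest): starting from the r=9 cylinder, the 10×27 cube at (15.5, 13.5) misses the remaining region (no effect); the r=4 cylinder at (1.5, 7.5) partially overlaps it — only the 31.79 mm² overlap (of its 48.98 mm²) is removed, clipping the outline — boundary = 61.03 mm. So its perimeter = 61.03 mm. Layer 19 (z = 4.75): the cylinder: section is a regular 16-gon, circumradius r=9 (perimeter = 2·16·9.000·sin(180°/16) = 56.19 mm); the 10×27 cube at (15.5, 13.5) contributes its full rectangle (perimeter 74.00 mm); the cylinder at (1.5, 7.5) does not reach this height (z outside [5.5, 20]); After the difference (first − rest): starting from the r=9 cylinder, the 10×27 cube at (15.5, 13.5) misses the remaining region (no effect) — boundary = 56.19 mm. So its perimeter = 56.19 mm. Layer 54 is larger (61.03 vs 56.19 mm).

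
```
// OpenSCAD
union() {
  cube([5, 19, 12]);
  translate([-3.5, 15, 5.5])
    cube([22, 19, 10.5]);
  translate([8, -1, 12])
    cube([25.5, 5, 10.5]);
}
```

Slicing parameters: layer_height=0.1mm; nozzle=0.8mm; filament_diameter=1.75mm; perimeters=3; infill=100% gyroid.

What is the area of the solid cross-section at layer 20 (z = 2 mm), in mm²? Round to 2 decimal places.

95.00 mm²

At z = 2 mm: the 5×19 cube contributes its full rectangle (area 95.00 mm²); the cube at (-3.5, 15) is not intersected at this z (z outside [5.5, 16]); the cube at (8, -1) is not intersected at this z (z outside [12, 22.5]); Combining (union): only the 5×19 cube is present, so the union is just that shape — area = 95.00 mm². Overall, the cross-section is a single solid region. Net area = 95.00 mm².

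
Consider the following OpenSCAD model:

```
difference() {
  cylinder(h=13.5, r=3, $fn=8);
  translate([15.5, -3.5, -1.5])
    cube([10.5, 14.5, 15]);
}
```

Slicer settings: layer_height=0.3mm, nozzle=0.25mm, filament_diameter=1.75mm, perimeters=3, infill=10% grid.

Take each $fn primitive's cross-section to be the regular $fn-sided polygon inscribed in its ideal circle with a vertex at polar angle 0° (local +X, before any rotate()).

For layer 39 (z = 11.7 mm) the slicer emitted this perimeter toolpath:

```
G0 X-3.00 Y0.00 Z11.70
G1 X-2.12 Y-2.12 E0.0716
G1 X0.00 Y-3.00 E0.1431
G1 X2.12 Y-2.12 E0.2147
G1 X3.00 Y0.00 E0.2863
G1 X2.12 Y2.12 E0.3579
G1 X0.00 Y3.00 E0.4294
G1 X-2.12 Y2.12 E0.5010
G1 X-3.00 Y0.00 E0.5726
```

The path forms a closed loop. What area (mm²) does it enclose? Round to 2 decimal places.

25.44 mm²

Apply the shoelace formula to the sequence of (X, Y) vertices; enclosed area = 25.44 mm².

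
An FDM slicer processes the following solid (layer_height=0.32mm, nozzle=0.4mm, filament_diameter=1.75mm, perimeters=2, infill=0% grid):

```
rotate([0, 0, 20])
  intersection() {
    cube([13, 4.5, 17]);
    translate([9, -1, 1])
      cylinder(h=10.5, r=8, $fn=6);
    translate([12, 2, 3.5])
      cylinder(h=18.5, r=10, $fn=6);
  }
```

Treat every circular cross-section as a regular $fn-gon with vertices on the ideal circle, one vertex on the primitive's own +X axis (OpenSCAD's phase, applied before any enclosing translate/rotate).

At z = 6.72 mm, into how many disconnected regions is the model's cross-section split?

1

At z = 6.72 mm: the cube (footprint 13×4.5) is included at this height; the cylinder at (9, -1): section is a regular 6-gon, circumradius r=8; the r=10 cylinder at (12, 2) gives a regular 6-gon of circumradius 10 (constant along its height); Keeping only the common overlap: the r=8 cylinder at (9, -1) partially overlaps the 13×4.5 cube; clipping to the common part keeps 45.56 mm²; the r=10 cylinder at (12, 2) partially overlaps the running intersection; clipping to the common part keeps 44.48 mm² — 1 connected region; (rotated 20° about Z; rotation is an isometry so areas/perimeters/island counts are preserved). The result has 1 disconnected region.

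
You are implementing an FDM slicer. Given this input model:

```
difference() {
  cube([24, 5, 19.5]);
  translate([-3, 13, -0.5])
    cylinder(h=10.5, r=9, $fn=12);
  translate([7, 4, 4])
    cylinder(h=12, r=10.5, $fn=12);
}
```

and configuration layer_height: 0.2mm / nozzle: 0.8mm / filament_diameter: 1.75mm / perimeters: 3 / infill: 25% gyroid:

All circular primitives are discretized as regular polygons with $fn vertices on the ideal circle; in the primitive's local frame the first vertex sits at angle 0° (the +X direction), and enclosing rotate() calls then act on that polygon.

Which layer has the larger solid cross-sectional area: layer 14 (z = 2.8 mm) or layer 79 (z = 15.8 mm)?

Layer 14 (z = 2.8): the cube is present — its section is the full 24×5 rectangle (area 120.00 mm²); the r=9 cylinder at (-3, 13) contributes a regular 12-gon of circumradius 9 (area = (12/2)·9.000²·sin(360°/12) = 243.00 mm²); the cylinder at (7, 4) is absent (z outside [4, 16]); After the difference (first − rest): starting from the 24×5 cube (120.00 mm²), the r=9 cylinder at (-3, 13) partially overlaps it — only the 0.07 mm² overlap (of its 243.00 mm²) is removed, clipping the outline — area = 119.93 mm². So its area = 119.93 mm². Layer 79 (z = 15.8): the cube is present — its section is the full 24×5 rectangle (area 120.00 mm²); the cylinder at (-3, 13) is absent (z outside [-0.5, 10]); the r=10.5 cylinder at (7, 4) contributes a regular 12-gon of circumradius 10.5 (area = (12/2)·10.500²·sin(360°/12) = 330.75 mm²); Taking the first minus the rest: starting from the 24×5 cube (120.00 mm²), the r=10.5 cylinder at (7, 4) partially overlaps it — only the 85.22 mm² overlap (of its 330.75 mm²) is removed, clipping the outline — area = 34.78 mm². So its area = 34.78 mm². Layer 14 is larger (119.93 vs 34.78 mm²).

layer 14 (z = 2.8 mm)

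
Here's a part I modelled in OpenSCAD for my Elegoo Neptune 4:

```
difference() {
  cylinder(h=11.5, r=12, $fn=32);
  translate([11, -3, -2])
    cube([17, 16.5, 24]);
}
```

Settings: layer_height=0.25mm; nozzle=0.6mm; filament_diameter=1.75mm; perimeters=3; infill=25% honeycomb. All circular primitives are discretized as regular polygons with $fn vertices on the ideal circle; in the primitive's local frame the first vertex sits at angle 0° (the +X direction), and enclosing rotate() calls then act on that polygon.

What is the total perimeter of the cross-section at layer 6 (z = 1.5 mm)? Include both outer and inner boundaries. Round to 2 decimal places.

75.67 mm

At z = 1.5 mm: the r=12 cylinder contributes a regular 32-gon of circumradius 12 (perimeter = 2·32·12.000·sin(180°/32) = 75.28 mm); the cube at (11, -3) (footprint 17×16.5) is included at this height (perimeter 67.00 mm); Subtracting the remaining from the first: starting from the r=12 cylinder, the 17×16.5 cube at (11, -3) partially overlaps it — only the 5.55 mm² overlap (of its 280.50 mm²) is removed, clipping the outline — boundary = 75.67 mm. Overall, the cross-section is a single solid region. Total boundary length (outer) = 75.67 mm.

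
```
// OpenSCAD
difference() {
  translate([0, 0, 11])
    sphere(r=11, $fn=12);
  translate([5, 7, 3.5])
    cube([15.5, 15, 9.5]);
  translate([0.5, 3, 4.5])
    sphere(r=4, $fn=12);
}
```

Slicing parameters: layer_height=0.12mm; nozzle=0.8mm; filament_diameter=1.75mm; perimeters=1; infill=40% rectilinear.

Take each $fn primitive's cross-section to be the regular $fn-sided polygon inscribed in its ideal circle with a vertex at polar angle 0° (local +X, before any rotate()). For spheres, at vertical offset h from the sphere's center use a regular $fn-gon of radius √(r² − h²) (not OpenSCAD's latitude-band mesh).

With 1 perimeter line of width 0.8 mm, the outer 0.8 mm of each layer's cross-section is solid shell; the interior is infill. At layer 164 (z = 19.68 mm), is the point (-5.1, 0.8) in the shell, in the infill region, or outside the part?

infill

At z = 19.68 mm: the r=11 sphere slices to a regular 12-gon of circumradius 6.757 (√(r²−h²) with h=8.68 from center); the cube at (5, 7) is absent (z outside [3.5, 13]); the sphere at (0.5, 3) is not intersected at this z (|z−center|=15.180 > r=4); Subtracting the remaining from the first: none of the subtracted shapes is present at this height, so the r=11 sphere is unchanged — 1 connected region. Overall, the cross-section is a single solid region. The nearest boundary edge runs (-5.85, 3.38)→(-6.76, 0.00); distance from the point to it = 1.39 mm. The point is inside the cross-section and 1.39 mm from the nearest boundary — more than the 0.8 mm shell width (1 × 0.8), so it's in the infill interior.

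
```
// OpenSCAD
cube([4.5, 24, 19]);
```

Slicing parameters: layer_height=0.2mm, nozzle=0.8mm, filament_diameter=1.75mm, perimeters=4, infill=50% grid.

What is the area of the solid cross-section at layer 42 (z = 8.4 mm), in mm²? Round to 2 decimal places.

At z = 8.4 mm: the 4.5×24 cube contributes its full rectangle (area 108.00 mm²). Overall, the cross-section is a single solid region. Net area = 108.00 mm².

108.00 mm²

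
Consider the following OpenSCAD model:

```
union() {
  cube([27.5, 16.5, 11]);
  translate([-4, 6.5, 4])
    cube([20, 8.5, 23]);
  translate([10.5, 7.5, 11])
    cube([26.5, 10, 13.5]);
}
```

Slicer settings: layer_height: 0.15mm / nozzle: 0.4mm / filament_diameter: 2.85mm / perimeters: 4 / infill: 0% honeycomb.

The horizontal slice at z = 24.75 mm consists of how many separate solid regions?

At z = 24.75 mm: the cube is not intersected at this z (z outside [0, 11]); the 20×8.5 cube at (-4, 6.5) contributes its full rectangle; the cube at (10.5, 7.5) is not intersected at this z (z outside [11, 24.5]); Merging all regions: only the 20×8.5 cube at (-4, 6.5) is present, so the union is just that shape — 1 connected region. The result has 1 disconnected region.

1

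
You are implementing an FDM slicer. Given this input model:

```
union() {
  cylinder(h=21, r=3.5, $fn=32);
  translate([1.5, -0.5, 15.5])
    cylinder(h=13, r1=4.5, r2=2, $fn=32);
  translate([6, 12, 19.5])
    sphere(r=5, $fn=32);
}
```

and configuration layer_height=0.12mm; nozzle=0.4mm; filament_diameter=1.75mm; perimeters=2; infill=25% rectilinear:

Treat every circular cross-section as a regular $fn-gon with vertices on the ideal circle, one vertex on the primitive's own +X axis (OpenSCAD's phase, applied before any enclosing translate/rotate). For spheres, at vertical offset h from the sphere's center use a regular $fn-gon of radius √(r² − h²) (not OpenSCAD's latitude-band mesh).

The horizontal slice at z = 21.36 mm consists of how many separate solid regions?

2

At z = 21.36 mm: the cylinder does not reach this height (z outside [0, 21]); the cone at (1.5, -0.5) contributes a regular 32-gon of circumradius 3.373 (interpolated between r1=4.5 and r2=2 at t=0.451); the sphere at (6, 12): section is a regular 32-gon, circumradius = √(r²−h²) = √(5²−1.86²) = 4.641; Merging all regions: the 2 present regions are separate (no shared area or edge), so areas and boundary lengths simply add and each stays a separate island — 2 connected regions. The result has 2 disconnected regions.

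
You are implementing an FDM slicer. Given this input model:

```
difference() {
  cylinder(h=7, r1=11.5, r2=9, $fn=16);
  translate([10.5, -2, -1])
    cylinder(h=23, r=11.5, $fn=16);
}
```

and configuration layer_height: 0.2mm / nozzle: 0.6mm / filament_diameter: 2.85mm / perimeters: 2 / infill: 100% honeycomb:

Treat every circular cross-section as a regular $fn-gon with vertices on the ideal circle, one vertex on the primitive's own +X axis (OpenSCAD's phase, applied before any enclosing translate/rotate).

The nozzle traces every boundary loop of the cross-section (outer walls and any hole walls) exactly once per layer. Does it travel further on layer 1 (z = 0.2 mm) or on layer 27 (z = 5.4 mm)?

Layer 1 (z = 0.2): the cone contributes a regular 16-gon of circumradius 11.429 (interpolated between r1=11.5 and r2=9 at t=0.029) (perimeter = 2·16·11.429·sin(180°/16) = 71.35 mm); the cylinder at (10.5, -2): section is a regular 16-gon, circumradius r=11.5 (perimeter = 2·16·11.500·sin(180°/16) = 71.79 mm); Subtracting the remaining from the first: starting from the cone, the r=11.5 cylinder at (10.5, -2) partially overlaps it — only the 170.00 mm² overlap (of its 404.88 mm²) is removed, clipping the outline — boundary = 71.18 mm. So its perimeter = 71.18 mm. Layer 27 (z = 5.4): the cone contributes a regular 16-gon of circumradius 9.571 (interpolated between r1=11.5 and r2=9 at t=0.771) (perimeter = 2·16·9.571·sin(180°/16) = 59.75 mm); the r=11.5 cylinder at (10.5, -2) contributes a regular 16-gon of circumradius 11.5 (perimeter = 2·16·11.500·sin(180°/16) = 71.79 mm); Taking the first minus the rest: starting from the cone, the r=11.5 cylinder at (10.5, -2) partially overlaps it — only the 126.40 mm² overlap (of its 404.88 mm²) is removed, clipping the outline — boundary = 57.14 mm. So its perimeter = 57.14 mm. Layer 1 is larger (71.18 vs 57.14 mm).

layer 1 (z = 0.2 mm)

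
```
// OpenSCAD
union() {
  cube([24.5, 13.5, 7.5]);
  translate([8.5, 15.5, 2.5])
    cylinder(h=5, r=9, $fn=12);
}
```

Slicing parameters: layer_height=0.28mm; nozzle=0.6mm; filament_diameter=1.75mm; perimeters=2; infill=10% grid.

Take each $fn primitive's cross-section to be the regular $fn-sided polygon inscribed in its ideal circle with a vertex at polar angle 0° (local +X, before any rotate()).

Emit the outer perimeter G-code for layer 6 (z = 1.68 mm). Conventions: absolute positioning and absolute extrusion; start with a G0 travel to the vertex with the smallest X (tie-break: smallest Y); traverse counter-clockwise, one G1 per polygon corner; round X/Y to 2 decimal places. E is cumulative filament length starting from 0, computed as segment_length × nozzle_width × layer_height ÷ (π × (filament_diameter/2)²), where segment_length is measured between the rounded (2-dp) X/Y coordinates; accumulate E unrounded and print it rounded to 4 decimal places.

G0 X0.00 Y0.00 Z1.68
G1 X24.50 Y0.00 E1.7112
G1 X24.50 Y13.50 E2.6542
G1 X0.00 Y13.50 E4.3654
G1 X0.00 Y0.00 E5.3083

At z = 1.68 mm: the cube (footprint 24.5×13.5) is included at this height; the cylinder at (8.5, 15.5) does not reach this height (z outside [2.5, 7.5]); Merging all regions: only the 24.5×13.5 cube is present, so the union is just that shape — 1 connected region. The outline is a single polygon with 4 vertices. Extrusion per mm of travel: 0.6 × 0.28 / (π × 0.875²) = 0.069846. Accumulating E over each segment gives final E = 5.3083.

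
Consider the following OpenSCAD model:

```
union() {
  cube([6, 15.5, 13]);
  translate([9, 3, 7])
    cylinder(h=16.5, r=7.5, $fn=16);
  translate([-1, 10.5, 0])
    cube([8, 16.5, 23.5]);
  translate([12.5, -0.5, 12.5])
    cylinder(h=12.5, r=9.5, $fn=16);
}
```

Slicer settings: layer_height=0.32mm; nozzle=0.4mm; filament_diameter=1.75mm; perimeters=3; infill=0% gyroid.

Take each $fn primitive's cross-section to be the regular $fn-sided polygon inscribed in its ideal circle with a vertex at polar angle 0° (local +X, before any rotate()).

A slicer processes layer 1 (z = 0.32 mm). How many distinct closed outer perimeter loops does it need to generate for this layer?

At z = 0.32 mm: the 6×15.5 cube contributes its full rectangle; the cylinder at (9, 3) is absent (z outside [7, 23.5]); the cube at (-1, 10.5) is present — its section is the full 8×16.5 rectangle; the cylinder at (12.5, -0.5) is absent (z outside [12.5, 25]); Taking the union: the regions partially overlap (shared area 30.00 mm²), so overlapping operands fuse into one piece — 1 connected region. The result has 1 disconnected region.

1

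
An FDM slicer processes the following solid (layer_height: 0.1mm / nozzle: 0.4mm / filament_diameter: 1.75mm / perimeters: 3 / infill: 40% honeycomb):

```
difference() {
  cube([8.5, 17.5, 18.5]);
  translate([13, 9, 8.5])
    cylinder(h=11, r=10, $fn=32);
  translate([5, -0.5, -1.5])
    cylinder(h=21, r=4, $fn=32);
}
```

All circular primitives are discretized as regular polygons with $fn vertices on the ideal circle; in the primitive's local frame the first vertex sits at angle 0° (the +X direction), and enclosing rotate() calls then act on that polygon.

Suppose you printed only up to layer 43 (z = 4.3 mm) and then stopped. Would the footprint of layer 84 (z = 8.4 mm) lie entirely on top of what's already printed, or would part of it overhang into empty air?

Compare the two slices. At z = 4.3: the cube (footprint 8.5×17.5) is included at this height (area 148.75 mm²); the cylinder at (13, 9) is not intersected at this z (z outside [8.5, 19.5]); the cylinder at (5, -0.5): section is a regular 32-gon, circumradius r=4 (area = (32/2)·4.000²·sin(360°/32) = 49.94 mm²); After the difference (first − rest): starting from the 8.5×17.5 cube (148.75 mm²), the r=4 cylinder at (5, -0.5) partially overlaps it — only the 20.61 mm² overlap (of its 49.94 mm²) is removed, clipping the outline — area = 128.14 mm². At z = 8.4: the cube is present — its section is the full 8.5×17.5 rectangle (area 148.75 mm²); the cylinder at (13, 9) is absent (z outside [8.5, 19.5]); the r=4 cylinder at (5, -0.5) contributes a regular 32-gon of circumradius 4 (area = (32/2)·4.000²·sin(360°/32) = 49.94 mm²); Subtracting the remaining from the first: starting from the 8.5×17.5 cube (148.75 mm²), the r=4 cylinder at (5, -0.5) partially overlaps it — only the 20.61 mm² overlap (of its 49.94 mm²) is removed, clipping the outline — area = 128.14 mm². Checking containment: the cross-section at z = 8.4 is a subset of the cross-section at z = 4.3.

entirely on top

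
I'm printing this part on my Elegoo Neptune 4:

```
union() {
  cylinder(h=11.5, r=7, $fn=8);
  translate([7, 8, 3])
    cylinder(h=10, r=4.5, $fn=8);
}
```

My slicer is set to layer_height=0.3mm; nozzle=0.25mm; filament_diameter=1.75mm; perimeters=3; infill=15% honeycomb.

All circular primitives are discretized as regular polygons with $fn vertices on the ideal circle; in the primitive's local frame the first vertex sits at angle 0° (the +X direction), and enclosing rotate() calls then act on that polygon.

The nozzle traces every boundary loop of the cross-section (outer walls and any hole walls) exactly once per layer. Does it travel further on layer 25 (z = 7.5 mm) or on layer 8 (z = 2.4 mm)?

Layer 25 (z = 7.5): the r=7 cylinder gives a regular 8-gon of circumradius 7 (constant along its height) (perimeter = 2·8·7.000·sin(180°/8) = 42.86 mm); the r=4.5 cylinder at (7, 8) contributes a regular 8-gon of circumradius 4.5 (perimeter = 2·8·4.500·sin(180°/8) = 27.55 mm); Merging all regions: the regions partially overlap (shared area 0.86 mm²), so the edge portions inside another operand are dropped and the merged outline is re-measured after clipping — boundary = 65.74 mm. So its perimeter = 65.74 mm. Layer 8 (z = 2.4): the cylinder: section is a regular 8-gon, circumradius r=7 (perimeter = 2·8·7.000·sin(180°/8) = 42.86 mm); the cylinder at (7, 8) is absent (z outside [3, 13]); Combining (union): only the r=7 cylinder is present, so the union is just that shape — boundary = 42.86 mm. So its perimeter = 42.86 mm. Layer 25 is larger (65.74 vs 42.86 mm).

layer 25 (z = 7.5 mm)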